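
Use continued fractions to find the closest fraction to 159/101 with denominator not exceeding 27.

Expand x = 159/101 as a continued fraction with the Euclidean algorithm:
  159 = 1*101 + 58, so a_0 = 1.
  101 = 1*58 + 43, so a_1 = 1.
  58 = 1*43 + 15, so a_2 = 1.
  43 = 2*15 + 13, so a_3 = 2.
  15 = 1*13 + 2, so a_4 = 1.
  13 = 6*2 + 1, so a_5 = 6.
  2 = 2*1 + 0, so a_6 = 2.
so x = [1; 1, 1, 2, 1, 6, 2].
Convergents (p_i = a_i*p_{i-1} + p_{i-2}, q_i = a_i*q_{i-1} + q_{i-2} with p_{-2}=0, p_{-1}=1, q_{-2}=1, q_{-1}=0), until the denominator exceeds 27:
  i=0: a_0=1, p_0 = 1*1 + 0 = 1, q_0 = 1*0 + 1 = 1.
  i=1: a_1=1, p_1 = 1*1 + 1 = 2, q_1 = 1*1 + 0 = 1.
  i=2: a_2=1, p_2 = 1*2 + 1 = 3, q_2 = 1*1 + 1 = 2.
  i=3: a_3=2, p_3 = 2*3 + 2 = 8, q_3 = 2*2 + 1 = 5.
  i=4: a_4=1, p_4 = 1*8 + 3 = 11, q_4 = 1*5 + 2 = 7.
  i=5: a_5=6, p_5 = 6*11 + 8 = 74, q_5 = 6*7 + 5 = 47.
q_5 = 47 > 27, so the last convergent with denominator <= 27 is p_4/q_4 = 11/7.
The closest fraction with denominator <= 27 is either p_4/q_4 or the intermediate fraction (k*p_4 + p_3)/(k*q_4 + q_3) with the largest k >= 1 whose denominator stays <= 27; these approach x as k grows, and every other convergent or intermediate fraction in range is farther away.
Largest k: floor((27 - q_3)/q_4) = floor((27 - 5)/7) = 3.
That gives (3*11 + 8)/(3*7 + 5) = 41/26.
Compare the errors: |x - 11/7| = |159*7 - 11*101|/(101*7) = 2/707, and |x - 41/26| = |159*26 - 41*101|/(101*26) = 7/2626.
Cross-multiplying, 7*707 = 4949 < 5252 = 2*2626, so 7/2626 is smaller: the intermediate fraction 41/26 is closer to x than 11/7.

41/26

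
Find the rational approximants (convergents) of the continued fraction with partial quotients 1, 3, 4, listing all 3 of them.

1/1, 4/3, 17/13

Using the convergent recurrence p_i = a_i*p_{i-1} + p_{i-2}, q_i = a_i*q_{i-1} + q_{i-2} with p_{-2}=0, p_{-1}=1, q_{-2}=1, q_{-1}=0:
  i=0: a_0=1, p_0 = 1*1 + 0 = 1, q_0 = 1*0 + 1 = 1.
  i=1: a_1=3, p_1 = 3*1 + 1 = 4, q_1 = 3*1 + 0 = 3.
  i=2: a_2=4, p_2 = 4*4 + 1 = 17, q_2 = 4*3 + 1 = 13.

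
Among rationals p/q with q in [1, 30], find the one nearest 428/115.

Expand x = 428/115 as a continued fraction with the Euclidean algorithm:
  428 = 3*115 + 83, so a_0 = 3.
  115 = 1*83 + 32, so a_1 = 1.
  83 = 2*32 + 19, so a_2 = 2.
  32 = 1*19 + 13, so a_3 = 1.
  19 = 1*13 + 6, so a_4 = 1.
  13 = 2*6 + 1, so a_5 = 2.
  6 = 6*1 + 0, so a_6 = 6.
so x = [3; 1, 2, 1, 1, 2, 6].
Convergents (p_i = a_i*p_{i-1} + p_{i-2}, q_i = a_i*q_{i-1} + q_{i-2} with p_{-2}=0, p_{-1}=1, q_{-2}=1, q_{-1}=0), until the denominator exceeds 30:
  i=0: a_0=3, p_0 = 3*1 + 0 = 3, q_0 = 3*0 + 1 = 1.
  i=1: a_1=1, p_1 = 1*3 + 1 = 4, q_1 = 1*1 + 0 = 1.
  i=2: a_2=2, p_2 = 2*4 + 3 = 11, q_2 = 2*1 + 1 = 3.
  i=3: a_3=1, p_3 = 1*11 + 4 = 15, q_3 = 1*3 + 1 = 4.
  i=4: a_4=1, p_4 = 1*15 + 11 = 26, q_4 = 1*4 + 3 = 7.
  i=5: a_5=2, p_5 = 2*26 + 15 = 67, q_5 = 2*7 + 4 = 18.
  i=6: a_6=6, p_6 = 6*67 + 26 = 428, q_6 = 6*18 + 7 = 115.
q_6 = 115 > 30, so the last convergent with denominator <= 30 is p_5/q_5 = 67/18.
The closest fraction with denominator <= 30 is either p_5/q_5 or the intermediate fraction (k*p_5 + p_4)/(k*q_5 + q_4) with the largest k >= 1 whose denominator stays <= 30; these approach x as k grows, and every other convergent or intermediate fraction in range is farther away.
Largest k: floor((30 - q_4)/q_5) = floor((30 - 7)/18) = 1.
That gives (1*67 + 26)/(1*18 + 7) = 93/25.
Compare the errors: |x - 67/18| = |428*18 - 67*115|/(115*18) = 1/2070, and |x - 93/25| = |428*25 - 93*115|/(115*25) = 5/2875.
Cross-multiplying, 1*2875 = 2875 < 10350 = 5*2070, so 1/2070 is smaller: the convergent 67/18 is closer to x than 93/25.

67/18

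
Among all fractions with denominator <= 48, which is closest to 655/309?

Expand x = 655/309 as a continued fraction with the Euclidean algorithm:
  655 = 2*309 + 37, so a_0 = 2.
  309 = 8*37 + 13, so a_1 = 8.
  37 = 2*13 + 11, so a_2 = 2.
  13 = 1*11 + 2, so a_3 = 1.
  11 = 5*2 + 1, so a_4 = 5.
  2 = 2*1 + 0, so a_5 = 2.
so x = [2; 8, 2, 1, 5, 2].
Convergents (p_i = a_i*p_{i-1} + p_{i-2}, q_i = a_i*q_{i-1} + q_{i-2} with p_{-2}=0, p_{-1}=1, q_{-2}=1, q_{-1}=0), until the denominator exceeds 48:
  i=0: a_0=2, p_0 = 2*1 + 0 = 2, q_0 = 2*0 + 1 = 1.
  i=1: a_1=8, p_1 = 8*2 + 1 = 17, q_1 = 8*1 + 0 = 8.
  i=2: a_2=2, p_2 = 2*17 + 2 = 36, q_2 = 2*8 + 1 = 17.
  i=3: a_3=1, p_3 = 1*36 + 17 = 53, q_3 = 1*17 + 8 = 25.
  i=4: a_4=5, p_4 = 5*53 + 36 = 301, q_4 = 5*25 + 17 = 142.
q_4 = 142 > 48, so the last convergent with denominator <= 48 is p_3/q_3 = 53/25.
The closest fraction with denominator <= 48 is either p_3/q_3 or the intermediate fraction (k*p_3 + p_2)/(k*q_3 + q_2) with the largest k >= 1 whose denominator stays <= 48; these approach x as k grows, and every other convergent or intermediate fraction in range is farther away.
Largest k: floor((48 - q_2)/q_3) = floor((48 - 17)/25) = 1.
That gives (1*53 + 36)/(1*25 + 17) = 89/42.
Compare the errors: |x - 53/25| = |655*25 - 53*309|/(309*25) = 2/7725, and |x - 89/42| = |655*42 - 89*309|/(309*42) = 9/12978.
Cross-multiplying, 2*12978 = 25956 < 69525 = 9*7725, so 2/7725 is smaller: the convergent 53/25 is closer to x than 89/42.

53/25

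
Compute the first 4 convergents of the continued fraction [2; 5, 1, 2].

Using the convergent recurrence p_i = a_i*p_{i-1} + p_{i-2}, q_i = a_i*q_{i-1} + q_{i-2} with p_{-2}=0, p_{-1}=1, q_{-2}=1, q_{-1}=0:
  i=0: a_0=2, p_0 = 2*1 + 0 = 2, q_0 = 2*0 + 1 = 1.
  i=1: a_1=5, p_1 = 5*2 + 1 = 11, q_1 = 5*1 + 0 = 5.
  i=2: a_2=1, p_2 = 1*11 + 2 = 13, q_2 = 1*5 + 1 = 6.
  i=3: a_3=2, p_3 = 2*13 + 11 = 37, q_3 = 2*6 + 5 = 17.

2/1, 11/5, 13/6, 37/17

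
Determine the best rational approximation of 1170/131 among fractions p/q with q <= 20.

Expand x = 1170/131 as a continued fraction with the Euclidean algorithm:
  1170 = 8*131 + 122, so a_0 = 8.
  131 = 1*122 + 9, so a_1 = 1.
  122 = 13*9 + 5, so a_2 = 13.
  9 = 1*5 + 4, so a_3 = 1.
  5 = 1*4 + 1, so a_4 = 1.
  4 = 4*1 + 0, so a_5 = 4.
so x = [8; 1, 13, 1, 1, 4].
Convergents (p_i = a_i*p_{i-1} + p_{i-2}, q_i = a_i*q_{i-1} + q_{i-2} with p_{-2}=0, p_{-1}=1, q_{-2}=1, q_{-1}=0), until the denominator exceeds 20:
  i=0: a_0=8, p_0 = 8*1 + 0 = 8, q_0 = 8*0 + 1 = 1.
  i=1: a_1=1, p_1 = 1*8 + 1 = 9, q_1 = 1*1 + 0 = 1.
  i=2: a_2=13, p_2 = 13*9 + 8 = 125, q_2 = 13*1 + 1 = 14.
  i=3: a_3=1, p_3 = 1*125 + 9 = 134, q_3 = 1*14 + 1 = 15.
  i=4: a_4=1, p_4 = 1*134 + 125 = 259, q_4 = 1*15 + 14 = 29.
q_4 = 29 > 20, so the last convergent with denominator <= 20 is p_3/q_3 = 134/15.
The closest fraction with denominator <= 20 is either p_3/q_3 or the intermediate fraction (k*p_3 + p_2)/(k*q_3 + q_2) with the largest k >= 1 whose denominator stays <= 20; these approach x as k grows, and every other convergent or intermediate fraction in range is farther away.
Largest k: floor((20 - q_2)/q_3) = floor((20 - 14)/15) = 0.
Since k = 0, no intermediate fraction beyond p_3/q_3 has denominator <= 20, so the convergent 134/15 is the closest (its error is |1170*15 - 134*131|/(131*15) = 4/1965).

134/15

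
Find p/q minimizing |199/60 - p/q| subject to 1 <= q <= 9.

10/3

Expand x = 199/60 as a continued fraction with the Euclidean algorithm:
  199 = 3*60 + 19, so a_0 = 3.
  60 = 3*19 + 3, so a_1 = 3.
  19 = 6*3 + 1, so a_2 = 6.
  3 = 3*1 + 0, so a_3 = 3.
so x = [3; 3, 6, 3].
Convergents (p_i = a_i*p_{i-1} + p_{i-2}, q_i = a_i*q_{i-1} + q_{i-2} with p_{-2}=0, p_{-1}=1, q_{-2}=1, q_{-1}=0), until the denominator exceeds 9:
  i=0: a_0=3, p_0 = 3*1 + 0 = 3, q_0 = 3*0 + 1 = 1.
  i=1: a_1=3, p_1 = 3*3 + 1 = 10, q_1 = 3*1 + 0 = 3.
  i=2: a_2=6, p_2 = 6*10 + 3 = 63, q_2 = 6*3 + 1 = 19.
q_2 = 19 > 9, so the last convergent with denominator <= 9 is p_1/q_1 = 10/3.
The closest fraction with denominator <= 9 is either p_1/q_1 or the intermediate fraction (k*p_1 + p_0)/(k*q_1 + q_0) with the largest k >= 1 whose denominator stays <= 9; these approach x as k grows, and every other convergent or intermediate fraction in range is farther away.
Largest k: floor((9 - q_0)/q_1) = floor((9 - 1)/3) = 2.
That gives (2*10 + 3)/(2*3 + 1) = 23/7.
Compare the errors: |x - 10/3| = |199*3 - 10*60|/(60*3) = 3/180, and |x - 23/7| = |199*7 - 23*60|/(60*7) = 13/420.
Cross-multiplying, 3*420 = 1260 < 2340 = 13*180, so 3/180 is smaller: the convergent 10/3 is closer to x than 23/7.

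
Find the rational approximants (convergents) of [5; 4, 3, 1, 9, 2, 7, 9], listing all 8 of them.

Using the convergent recurrence p_i = a_i*p_{i-1} + p_{i-2}, q_i = a_i*q_{i-1} + q_{i-2} with p_{-2}=0, p_{-1}=1, q_{-2}=1, q_{-1}=0:
  i=0: a_0=5, p_0 = 5*1 + 0 = 5, q_0 = 5*0 + 1 = 1.
  i=1: a_1=4, p_1 = 4*5 + 1 = 21, q_1 = 4*1 + 0 = 4.
  i=2: a_2=3, p_2 = 3*21 + 5 = 68, q_2 = 3*4 + 1 = 13.
  i=3: a_3=1, p_3 = 1*68 + 21 = 89, q_3 = 1*13 + 4 = 17.
  i=4: a_4=9, p_4 = 9*89 + 68 = 869, q_4 = 9*17 + 13 = 166.
  i=5: a_5=2, p_5 = 2*869 + 89 = 1827, q_5 = 2*166 + 17 = 349.
  i=6: a_6=7, p_6 = 7*1827 + 869 = 13658, q_6 = 7*349 + 166 = 2609.
  i=7: a_7=9, p_7 = 9*13658 + 1827 = 124749, q_7 = 9*2609 + 349 = 23830.

5/1, 21/4, 68/13, 89/17, 869/166, 1827/349, 13658/2609, 124749/23830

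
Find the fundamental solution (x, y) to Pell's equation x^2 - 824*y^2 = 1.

(x, y) = (59535, 2074)

First expand sqrt(824) as a continued fraction. With x_i = (sqrt(824) + m_i)/d_i and (m_0, d_0) = (0, 1): a_0 = floor(sqrt(824)) = 28, since 28^2 = 784 <= 824 < 841 = 29^2.
Iterate m_{i+1} = d_i*a_i - m_i, d_{i+1} = (824 - m_{i+1}^2)/d_i, a_{i+1} = floor((a_0 + m_{i+1})/d_{i+1}):
  m_1 = 1*28 - 0 = 28, d_1 = (824 - 28^2)/1 = 40/1 = 40, a_1 = floor((28 + 28)/40) = 1.
  m_2 = 40*1 - 28 = 12, d_2 = (824 - 12^2)/40 = 680/40 = 17, a_2 = floor((28 + 12)/17) = 2.
  m_3 = 17*2 - 12 = 22, d_3 = (824 - 22^2)/17 = 340/17 = 20, a_3 = floor((28 + 22)/20) = 2.
  m_4 = 20*2 - 22 = 18, d_4 = (824 - 18^2)/20 = 500/20 = 25, a_4 = floor((28 + 18)/25) = 1.
  m_5 = 25*1 - 18 = 7, d_5 = (824 - 7^2)/25 = 775/25 = 31, a_5 = floor((28 + 7)/31) = 1.
  m_6 = 31*1 - 7 = 24, d_6 = (824 - 24^2)/31 = 248/31 = 8, a_6 = floor((28 + 24)/8) = 6.
  m_7 = 8*6 - 24 = 24, d_7 = (824 - 24^2)/8 = 248/8 = 31, a_7 = floor((28 + 24)/31) = 1.
  m_8 = 31*1 - 24 = 7, d_8 = (824 - 7^2)/31 = 775/31 = 25, a_8 = floor((28 + 7)/25) = 1.
  m_9 = 25*1 - 7 = 18, d_9 = (824 - 18^2)/25 = 500/25 = 20, a_9 = floor((28 + 18)/20) = 2.
  m_10 = 20*2 - 18 = 22, d_10 = (824 - 22^2)/20 = 340/20 = 17, a_10 = floor((28 + 22)/17) = 2.
  m_11 = 17*2 - 22 = 12, d_11 = (824 - 12^2)/17 = 680/17 = 40, a_11 = floor((28 + 12)/40) = 1.
  m_12 = 40*1 - 12 = 28, d_12 = (824 - 28^2)/40 = 40/40 = 1, a_12 = floor((28 + 28)/1) = 56.
  m_13 = 1*56 - 28 = 28, d_13 = (824 - 28^2)/1 = 40/1 = 40: (m_13, d_13) = (m_1, d_1) = (28, 40), so from here the quotients repeat a_1, ..., a_12; the period length is 12.
So sqrt(824) = [28; (1, 2, 2, 1, 1, 6, 1, 1, 2, 2, 1, 56)] with period length k = 12.
k is even, so the fundamental solution of x^2 - 824y^2 = 1 is (p_{k-1}, q_{k-1}) = (p_11, q_11); compute convergents through index 11.
Convergents (p_i = a_i*p_{i-1} + p_{i-2}, q_i = a_i*q_{i-1} + q_{i-2} with p_{-2}=0, p_{-1}=1, q_{-2}=1, q_{-1}=0):
  i=0: a_0=28, p_0 = 28*1 + 0 = 28, q_0 = 28*0 + 1 = 1.
  i=1: a_1=1, p_1 = 1*28 + 1 = 29, q_1 = 1*1 + 0 = 1.
  i=2: a_2=2, p_2 = 2*29 + 28 = 86, q_2 = 2*1 + 1 = 3.
  i=3: a_3=2, p_3 = 2*86 + 29 = 201, q_3 = 2*3 + 1 = 7.
  i=4: a_4=1, p_4 = 1*201 + 86 = 287, q_4 = 1*7 + 3 = 10.
  i=5: a_5=1, p_5 = 1*287 + 201 = 488, q_5 = 1*10 + 7 = 17.
  i=6: a_6=6, p_6 = 6*488 + 287 = 3215, q_6 = 6*17 + 10 = 112.
  i=7: a_7=1, p_7 = 1*3215 + 488 = 3703, q_7 = 1*112 + 17 = 129.
  i=8: a_8=1, p_8 = 1*3703 + 3215 = 6918, q_8 = 1*129 + 112 = 241.
  i=9: a_9=2, p_9 = 2*6918 + 3703 = 17539, q_9 = 2*241 + 129 = 611.
  i=10: a_10=2, p_10 = 2*17539 + 6918 = 41996, q_10 = 2*611 + 241 = 1463.
  i=11: a_11=1, p_11 = 1*41996 + 17539 = 59535, q_11 = 1*1463 + 611 = 2074.
Check: 59535^2 - 824*2074^2 = 3544416225 - 3544416224 = 1, so (x, y) = (59535, 2074) solves the equation, and by the theorem it is the least positive solution.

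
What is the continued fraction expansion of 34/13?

[2; 1, 1, 1, 1, 2]

Run the Euclidean algorithm on 34 and 13; the successive quotients are the partial quotients a_0, a_1, ... (each step inverts the fractional part left over by the previous one):
  34 = 2*13 + 8, so a_0 = 2.
  13 = 1*8 + 5, so a_1 = 1.
  8 = 1*5 + 3, so a_2 = 1.
  5 = 1*3 + 2, so a_3 = 1.
  3 = 1*2 + 1, so a_4 = 1.
  2 = 2*1 + 0, so a_5 = 2.
The remainder reaches 0 after 6 divisions, so the expansion has 6 partial quotients, read off in order.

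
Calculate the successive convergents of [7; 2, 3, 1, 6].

Using the convergent recurrence p_i = a_i*p_{i-1} + p_{i-2}, q_i = a_i*q_{i-1} + q_{i-2} with p_{-2}=0, p_{-1}=1, q_{-2}=1, q_{-1}=0:
  i=0: a_0=7, p_0 = 7*1 + 0 = 7, q_0 = 7*0 + 1 = 1.
  i=1: a_1=2, p_1 = 2*7 + 1 = 15, q_1 = 2*1 + 0 = 2.
  i=2: a_2=3, p_2 = 3*15 + 7 = 52, q_2 = 3*2 + 1 = 7.
  i=3: a_3=1, p_3 = 1*52 + 15 = 67, q_3 = 1*7 + 2 = 9.
  i=4: a_4=6, p_4 = 6*67 + 52 = 454, q_4 = 6*9 + 7 = 61.

7/1, 15/2, 52/7, 67/9, 454/61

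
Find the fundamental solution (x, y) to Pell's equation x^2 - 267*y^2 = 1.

(x, y) = (2402, 147)

First expand sqrt(267) as a continued fraction. With x_i = (sqrt(267) + m_i)/d_i and (m_0, d_0) = (0, 1): a_0 = floor(sqrt(267)) = 16, since 16^2 = 256 <= 267 < 289 = 17^2.
Iterate m_{i+1} = d_i*a_i - m_i, d_{i+1} = (267 - m_{i+1}^2)/d_i, a_{i+1} = floor((a_0 + m_{i+1})/d_{i+1}):
  m_1 = 1*16 - 0 = 16, d_1 = (267 - 16^2)/1 = 11/1 = 11, a_1 = floor((16 + 16)/11) = 2.
  m_2 = 11*2 - 16 = 6, d_2 = (267 - 6^2)/11 = 231/11 = 21, a_2 = floor((16 + 6)/21) = 1.
  m_3 = 21*1 - 6 = 15, d_3 = (267 - 15^2)/21 = 42/21 = 2, a_3 = floor((16 + 15)/2) = 15.
  m_4 = 2*15 - 15 = 15, d_4 = (267 - 15^2)/2 = 42/2 = 21, a_4 = floor((16 + 15)/21) = 1.
  m_5 = 21*1 - 15 = 6, d_5 = (267 - 6^2)/21 = 231/21 = 11, a_5 = floor((16 + 6)/11) = 2.
  m_6 = 11*2 - 6 = 16, d_6 = (267 - 16^2)/11 = 11/11 = 1, a_6 = floor((16 + 16)/1) = 32.
  m_7 = 1*32 - 16 = 16, d_7 = (267 - 16^2)/1 = 11/1 = 11: (m_7, d_7) = (m_1, d_1) = (16, 11), so from here the quotients repeat a_1, ..., a_6; the period length is 6.
So sqrt(267) = [16; (2, 1, 15, 1, 2, 32)] with period length k = 6.
k is even, so the fundamental solution of x^2 - 267y^2 = 1 is (p_{k-1}, q_{k-1}) = (p_5, q_5); compute convergents through index 5.
Convergents (p_i = a_i*p_{i-1} + p_{i-2}, q_i = a_i*q_{i-1} + q_{i-2} with p_{-2}=0, p_{-1}=1, q_{-2}=1, q_{-1}=0):
  i=0: a_0=16, p_0 = 16*1 + 0 = 16, q_0 = 16*0 + 1 = 1.
  i=1: a_1=2, p_1 = 2*16 + 1 = 33, q_1 = 2*1 + 0 = 2.
  i=2: a_2=1, p_2 = 1*33 + 16 = 49, q_2 = 1*2 + 1 = 3.
  i=3: a_3=15, p_3 = 15*49 + 33 = 768, q_3 = 15*3 + 2 = 47.
  i=4: a_4=1, p_4 = 1*768 + 49 = 817, q_4 = 1*47 + 3 = 50.
  i=5: a_5=2, p_5 = 2*817 + 768 = 2402, q_5 = 2*50 + 47 = 147.
Check: 2402^2 - 267*147^2 = 5769604 - 5769603 = 1, so (x, y) = (2402, 147) solves the equation, and by the theorem it is the least positive solution.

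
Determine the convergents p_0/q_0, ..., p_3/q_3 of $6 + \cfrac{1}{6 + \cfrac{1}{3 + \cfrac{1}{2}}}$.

Using the convergent recurrence p_i = a_i*p_{i-1} + p_{i-2}, q_i = a_i*q_{i-1} + q_{i-2} with p_{-2}=0, p_{-1}=1, q_{-2}=1, q_{-1}=0:
  i=0: a_0=6, p_0 = 6*1 + 0 = 6, q_0 = 6*0 + 1 = 1.
  i=1: a_1=6, p_1 = 6*6 + 1 = 37, q_1 = 6*1 + 0 = 6.
  i=2: a_2=3, p_2 = 3*37 + 6 = 117, q_2 = 3*6 + 1 = 19.
  i=3: a_3=2, p_3 = 2*117 + 37 = 271, q_3 = 2*19 + 6 = 44.

6/1, 37/6, 117/19, 271/44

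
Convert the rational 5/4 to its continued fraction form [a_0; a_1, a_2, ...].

[1; 4]

Run the Euclidean algorithm on 5 and 4; the successive quotients are the partial quotients a_0, a_1, ... (each step inverts the fractional part left over by the previous one):
  5 = 1*4 + 1, so a_0 = 1.
  4 = 4*1 + 0, so a_1 = 4.
The remainder reaches 0 after 2 divisions, so the expansion has 2 partial quotients, read off in order.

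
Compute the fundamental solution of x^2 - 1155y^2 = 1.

First expand sqrt(1155) as a continued fraction. With x_i = (sqrt(1155) + m_i)/d_i and (m_0, d_0) = (0, 1): a_0 = floor(sqrt(1155)) = 33, since 33^2 = 1089 <= 1155 < 1156 = 34^2.
Iterate m_{i+1} = d_i*a_i - m_i, d_{i+1} = (1155 - m_{i+1}^2)/d_i, a_{i+1} = floor((a_0 + m_{i+1})/d_{i+1}):
  m_1 = 1*33 - 0 = 33, d_1 = (1155 - 33^2)/1 = 66/1 = 66, a_1 = floor((33 + 33)/66) = 1.
  m_2 = 66*1 - 33 = 33, d_2 = (1155 - 33^2)/66 = 66/66 = 1, a_2 = floor((33 + 33)/1) = 66.
  m_3 = 1*66 - 33 = 33, d_3 = (1155 - 33^2)/1 = 66/1 = 66: (m_3, d_3) = (m_1, d_1) = (33, 66), so from here the quotients repeat a_1, a_2; the period length is 2.
So sqrt(1155) = [33; (1, 66)] with period length k = 2.
k is even, so the fundamental solution of x^2 - 1155y^2 = 1 is (p_{k-1}, q_{k-1}) = (p_1, q_1); compute convergents through index 1.
Convergents (p_i = a_i*p_{i-1} + p_{i-2}, q_i = a_i*q_{i-1} + q_{i-2} with p_{-2}=0, p_{-1}=1, q_{-2}=1, q_{-1}=0):
  i=0: a_0=33, p_0 = 33*1 + 0 = 33, q_0 = 33*0 + 1 = 1.
  i=1: a_1=1, p_1 = 1*33 + 1 = 34, q_1 = 1*1 + 0 = 1.
Check: 34^2 - 1155*1^2 = 1156 - 1155 = 1, so (x, y) = (34, 1) solves the equation, and by the theorem it is the least positive solution.

(x, y) = (34, 1)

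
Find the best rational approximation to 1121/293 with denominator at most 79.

88/23

Expand x = 1121/293 as a continued fraction with the Euclidean algorithm:
  1121 = 3*293 + 242, so a_0 = 3.
  293 = 1*242 + 51, so a_1 = 1.
  242 = 4*51 + 38, so a_2 = 4.
  51 = 1*38 + 13, so a_3 = 1.
  38 = 2*13 + 12, so a_4 = 2.
  13 = 1*12 + 1, so a_5 = 1.
  12 = 12*1 + 0, so a_6 = 12.
so x = [3; 1, 4, 1, 2, 1, 12].
Convergents (p_i = a_i*p_{i-1} + p_{i-2}, q_i = a_i*q_{i-1} + q_{i-2} with p_{-2}=0, p_{-1}=1, q_{-2}=1, q_{-1}=0), until the denominator exceeds 79:
  i=0: a_0=3, p_0 = 3*1 + 0 = 3, q_0 = 3*0 + 1 = 1.
  i=1: a_1=1, p_1 = 1*3 + 1 = 4, q_1 = 1*1 + 0 = 1.
  i=2: a_2=4, p_2 = 4*4 + 3 = 19, q_2 = 4*1 + 1 = 5.
  i=3: a_3=1, p_3 = 1*19 + 4 = 23, q_3 = 1*5 + 1 = 6.
  i=4: a_4=2, p_4 = 2*23 + 19 = 65, q_4 = 2*6 + 5 = 17.
  i=5: a_5=1, p_5 = 1*65 + 23 = 88, q_5 = 1*17 + 6 = 23.
  i=6: a_6=12, p_6 = 12*88 + 65 = 1121, q_6 = 12*23 + 17 = 293.
q_6 = 293 > 79, so the last convergent with denominator <= 79 is p_5/q_5 = 88/23.
The closest fraction with denominator <= 79 is either p_5/q_5 or the intermediate fraction (k*p_5 + p_4)/(k*q_5 + q_4) with the largest k >= 1 whose denominator stays <= 79; these approach x as k grows, and every other convergent or intermediate fraction in range is farther away.
Largest k: floor((79 - q_4)/q_5) = floor((79 - 17)/23) = 2.
That gives (2*88 + 65)/(2*23 + 17) = 241/63.
Compare the errors: |x - 88/23| = |1121*23 - 88*293|/(293*23) = 1/6739, and |x - 241/63| = |1121*63 - 241*293|/(293*63) = 10/18459.
Cross-multiplying, 1*18459 = 18459 < 67390 = 10*6739, so 1/6739 is smaller: the convergent 88/23 is closer to x than 241/63.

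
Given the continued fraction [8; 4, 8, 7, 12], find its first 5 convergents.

Using the convergent recurrence p_i = a_i*p_{i-1} + p_{i-2}, q_i = a_i*q_{i-1} + q_{i-2} with p_{-2}=0, p_{-1}=1, q_{-2}=1, q_{-1}=0:
  i=0: a_0=8, p_0 = 8*1 + 0 = 8, q_0 = 8*0 + 1 = 1.
  i=1: a_1=4, p_1 = 4*8 + 1 = 33, q_1 = 4*1 + 0 = 4.
  i=2: a_2=8, p_2 = 8*33 + 8 = 272, q_2 = 8*4 + 1 = 33.
  i=3: a_3=7, p_3 = 7*272 + 33 = 1937, q_3 = 7*33 + 4 = 235.
  i=4: a_4=12, p_4 = 12*1937 + 272 = 23516, q_4 = 12*235 + 33 = 2853.

8/1, 33/4, 272/33, 1937/235, 23516/2853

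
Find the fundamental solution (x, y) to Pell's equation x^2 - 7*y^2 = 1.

First expand sqrt(7) as a continued fraction. With x_i = (sqrt(7) + m_i)/d_i and (m_0, d_0) = (0, 1): a_0 = floor(sqrt(7)) = 2, since 2^2 = 4 <= 7 < 9 = 3^2.
Iterate m_{i+1} = d_i*a_i - m_i, d_{i+1} = (7 - m_{i+1}^2)/d_i, a_{i+1} = floor((a_0 + m_{i+1})/d_{i+1}):
  m_1 = 1*2 - 0 = 2, d_1 = (7 - 2^2)/1 = 3/1 = 3, a_1 = floor((2 + 2)/3) = 1.
  m_2 = 3*1 - 2 = 1, d_2 = (7 - 1^2)/3 = 6/3 = 2, a_2 = floor((2 + 1)/2) = 1.
  m_3 = 2*1 - 1 = 1, d_3 = (7 - 1^2)/2 = 6/2 = 3, a_3 = floor((2 + 1)/3) = 1.
  m_4 = 3*1 - 1 = 2, d_4 = (7 - 2^2)/3 = 3/3 = 1, a_4 = floor((2 + 2)/1) = 4.
  m_5 = 1*4 - 2 = 2, d_5 = (7 - 2^2)/1 = 3/1 = 3: (m_5, d_5) = (m_1, d_1) = (2, 3), so from here the quotients repeat a_1, ..., a_4; the period length is 4.
So sqrt(7) = [2; (1, 1, 1, 4)] with period length k = 4.
k is even, so the fundamental solution of x^2 - 7y^2 = 1 is (p_{k-1}, q_{k-1}) = (p_3, q_3); compute convergents through index 3.
Convergents (p_i = a_i*p_{i-1} + p_{i-2}, q_i = a_i*q_{i-1} + q_{i-2} with p_{-2}=0, p_{-1}=1, q_{-2}=1, q_{-1}=0):
  i=0: a_0=2, p_0 = 2*1 + 0 = 2, q_0 = 2*0 + 1 = 1.
  i=1: a_1=1, p_1 = 1*2 + 1 = 3, q_1 = 1*1 + 0 = 1.
  i=2: a_2=1, p_2 = 1*3 + 2 = 5, q_2 = 1*1 + 1 = 2.
  i=3: a_3=1, p_3 = 1*5 + 3 = 8, q_3 = 1*2 + 1 = 3.
Check: 8^2 - 7*3^2 = 64 - 63 = 1, so (x, y) = (8, 3) solves the equation, and by the theorem it is the least positive solution.

(x, y) = (8, 3)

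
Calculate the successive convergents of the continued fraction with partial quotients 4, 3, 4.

Using the convergent recurrence p_i = a_i*p_{i-1} + p_{i-2}, q_i = a_i*q_{i-1} + q_{i-2} with p_{-2}=0, p_{-1}=1, q_{-2}=1, q_{-1}=0:
  i=0: a_0=4, p_0 = 4*1 + 0 = 4, q_0 = 4*0 + 1 = 1.
  i=1: a_1=3, p_1 = 3*4 + 1 = 13, q_1 = 3*1 + 0 = 3.
  i=2: a_2=4, p_2 = 4*13 + 4 = 56, q_2 = 4*3 + 1 = 13.

4/1, 13/3, 56/13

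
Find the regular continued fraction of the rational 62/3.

[20; 1, 2]

Run the Euclidean algorithm on 62 and 3; the successive quotients are the partial quotients a_0, a_1, ... (each step inverts the fractional part left over by the previous one):
  62 = 20*3 + 2, so a_0 = 20.
  3 = 1*2 + 1, so a_1 = 1.
  2 = 2*1 + 0, so a_2 = 2.
The remainder reaches 0 after 3 divisions, so the expansion has 3 partial quotients, read off in order.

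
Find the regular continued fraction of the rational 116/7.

Run the Euclidean algorithm on 116 and 7; the successive quotients are the partial quotients a_0, a_1, ... (each step inverts the fractional part left over by the previous one):
  116 = 16*7 + 4, so a_0 = 16.
  7 = 1*4 + 3, so a_1 = 1.
  4 = 1*3 + 1, so a_2 = 1.
  3 = 3*1 + 0, so a_3 = 3.
The remainder reaches 0 after 4 divisions, so the expansion has 4 partial quotients, read off in order.

[16; 1, 1, 3]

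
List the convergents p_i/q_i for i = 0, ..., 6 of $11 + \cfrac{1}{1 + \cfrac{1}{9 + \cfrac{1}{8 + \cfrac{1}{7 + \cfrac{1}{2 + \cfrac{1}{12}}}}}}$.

11/1, 12/1, 119/10, 964/81, 6867/577, 14698/1235, 183243/15397

Using the convergent recurrence p_i = a_i*p_{i-1} + p_{i-2}, q_i = a_i*q_{i-1} + q_{i-2} with p_{-2}=0, p_{-1}=1, q_{-2}=1, q_{-1}=0:
  i=0: a_0=11, p_0 = 11*1 + 0 = 11, q_0 = 11*0 + 1 = 1.
  i=1: a_1=1, p_1 = 1*11 + 1 = 12, q_1 = 1*1 + 0 = 1.
  i=2: a_2=9, p_2 = 9*12 + 11 = 119, q_2 = 9*1 + 1 = 10.
  i=3: a_3=8, p_3 = 8*119 + 12 = 964, q_3 = 8*10 + 1 = 81.
  i=4: a_4=7, p_4 = 7*964 + 119 = 6867, q_4 = 7*81 + 10 = 577.
  i=5: a_5=2, p_5 = 2*6867 + 964 = 14698, q_5 = 2*577 + 81 = 1235.
  i=6: a_6=12, p_6 = 12*14698 + 6867 = 183243, q_6 = 12*1235 + 577 = 15397.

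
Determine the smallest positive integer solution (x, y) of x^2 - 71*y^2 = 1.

First expand sqrt(71) as a continued fraction. With x_i = (sqrt(71) + m_i)/d_i and (m_0, d_0) = (0, 1): a_0 = floor(sqrt(71)) = 8, since 8^2 = 64 <= 71 < 81 = 9^2.
Iterate m_{i+1} = d_i*a_i - m_i, d_{i+1} = (71 - m_{i+1}^2)/d_i, a_{i+1} = floor((a_0 + m_{i+1})/d_{i+1}):
  m_1 = 1*8 - 0 = 8, d_1 = (71 - 8^2)/1 = 7/1 = 7, a_1 = floor((8 + 8)/7) = 2.
  m_2 = 7*2 - 8 = 6, d_2 = (71 - 6^2)/7 = 35/7 = 5, a_2 = floor((8 + 6)/5) = 2.
  m_3 = 5*2 - 6 = 4, d_3 = (71 - 4^2)/5 = 55/5 = 11, a_3 = floor((8 + 4)/11) = 1.
  m_4 = 11*1 - 4 = 7, d_4 = (71 - 7^2)/11 = 22/11 = 2, a_4 = floor((8 + 7)/2) = 7.
  m_5 = 2*7 - 7 = 7, d_5 = (71 - 7^2)/2 = 22/2 = 11, a_5 = floor((8 + 7)/11) = 1.
  m_6 = 11*1 - 7 = 4, d_6 = (71 - 4^2)/11 = 55/11 = 5, a_6 = floor((8 + 4)/5) = 2.
  m_7 = 5*2 - 4 = 6, d_7 = (71 - 6^2)/5 = 35/5 = 7, a_7 = floor((8 + 6)/7) = 2.
  m_8 = 7*2 - 6 = 8, d_8 = (71 - 8^2)/7 = 7/7 = 1, a_8 = floor((8 + 8)/1) = 16.
  m_9 = 1*16 - 8 = 8, d_9 = (71 - 8^2)/1 = 7/1 = 7: (m_9, d_9) = (m_1, d_1) = (8, 7), so from here the quotients repeat a_1, ..., a_8; the period length is 8.
So sqrt(71) = [8; (2, 2, 1, 7, 1, 2, 2, 16)] with period length k = 8.
k is even, so the fundamental solution of x^2 - 71y^2 = 1 is (p_{k-1}, q_{k-1}) = (p_7, q_7); compute convergents through index 7.
Convergents (p_i = a_i*p_{i-1} + p_{i-2}, q_i = a_i*q_{i-1} + q_{i-2} with p_{-2}=0, p_{-1}=1, q_{-2}=1, q_{-1}=0):
  i=0: a_0=8, p_0 = 8*1 + 0 = 8, q_0 = 8*0 + 1 = 1.
  i=1: a_1=2, p_1 = 2*8 + 1 = 17, q_1 = 2*1 + 0 = 2.
  i=2: a_2=2, p_2 = 2*17 + 8 = 42, q_2 = 2*2 + 1 = 5.
  i=3: a_3=1, p_3 = 1*42 + 17 = 59, q_3 = 1*5 + 2 = 7.
  i=4: a_4=7, p_4 = 7*59 + 42 = 455, q_4 = 7*7 + 5 = 54.
  i=5: a_5=1, p_5 = 1*455 + 59 = 514, q_5 = 1*54 + 7 = 61.
  i=6: a_6=2, p_6 = 2*514 + 455 = 1483, q_6 = 2*61 + 54 = 176.
  i=7: a_7=2, p_7 = 2*1483 + 514 = 3480, q_7 = 2*176 + 61 = 413.
Check: 3480^2 - 71*413^2 = 12110400 - 12110399 = 1, so (x, y) = (3480, 413) solves the equation, and by the theorem it is the least positive solution.

(x, y) = (3480, 413)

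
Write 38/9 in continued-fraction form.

Run the Euclidean algorithm on 38 and 9; the successive quotients are the partial quotients a_0, a_1, ... (each step inverts the fractional part left over by the previous one):
  38 = 4*9 + 2, so a_0 = 4.
  9 = 4*2 + 1, so a_1 = 4.
  2 = 2*1 + 0, so a_2 = 2.
The remainder reaches 0 after 3 divisions, so the expansion has 3 partial quotients, read off in order.

[4; 4, 2]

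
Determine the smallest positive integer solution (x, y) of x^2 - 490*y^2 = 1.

First expand sqrt(490) as a continued fraction. With x_i = (sqrt(490) + m_i)/d_i and (m_0, d_0) = (0, 1): a_0 = floor(sqrt(490)) = 22, since 22^2 = 484 <= 490 < 529 = 23^2.
Iterate m_{i+1} = d_i*a_i - m_i, d_{i+1} = (490 - m_{i+1}^2)/d_i, a_{i+1} = floor((a_0 + m_{i+1})/d_{i+1}):
  m_1 = 1*22 - 0 = 22, d_1 = (490 - 22^2)/1 = 6/1 = 6, a_1 = floor((22 + 22)/6) = 7.
  m_2 = 6*7 - 22 = 20, d_2 = (490 - 20^2)/6 = 90/6 = 15, a_2 = floor((22 + 20)/15) = 2.
  m_3 = 15*2 - 20 = 10, d_3 = (490 - 10^2)/15 = 390/15 = 26, a_3 = floor((22 + 10)/26) = 1.
  m_4 = 26*1 - 10 = 16, d_4 = (490 - 16^2)/26 = 234/26 = 9, a_4 = floor((22 + 16)/9) = 4.
  m_5 = 9*4 - 16 = 20, d_5 = (490 - 20^2)/9 = 90/9 = 10, a_5 = floor((22 + 20)/10) = 4.
  m_6 = 10*4 - 20 = 20, d_6 = (490 - 20^2)/10 = 90/10 = 9, a_6 = floor((22 + 20)/9) = 4.
  m_7 = 9*4 - 20 = 16, d_7 = (490 - 16^2)/9 = 234/9 = 26, a_7 = floor((22 + 16)/26) = 1.
  m_8 = 26*1 - 16 = 10, d_8 = (490 - 10^2)/26 = 390/26 = 15, a_8 = floor((22 + 10)/15) = 2.
  m_9 = 15*2 - 10 = 20, d_9 = (490 - 20^2)/15 = 90/15 = 6, a_9 = floor((22 + 20)/6) = 7.
  m_10 = 6*7 - 20 = 22, d_10 = (490 - 22^2)/6 = 6/6 = 1, a_10 = floor((22 + 22)/1) = 44.
  m_11 = 1*44 - 22 = 22, d_11 = (490 - 22^2)/1 = 6/1 = 6: (m_11, d_11) = (m_1, d_1) = (22, 6), so from here the quotients repeat a_1, ..., a_10; the period length is 10.
So sqrt(490) = [22; (7, 2, 1, 4, 4, 4, 1, 2, 7, 44)] with period length k = 10.
k is even, so the fundamental solution of x^2 - 490y^2 = 1 is (p_{k-1}, q_{k-1}) = (p_9, q_9); compute convergents through index 9.
Convergents (p_i = a_i*p_{i-1} + p_{i-2}, q_i = a_i*q_{i-1} + q_{i-2} with p_{-2}=0, p_{-1}=1, q_{-2}=1, q_{-1}=0):
  i=0: a_0=22, p_0 = 22*1 + 0 = 22, q_0 = 22*0 + 1 = 1.
  i=1: a_1=7, p_1 = 7*22 + 1 = 155, q_1 = 7*1 + 0 = 7.
  i=2: a_2=2, p_2 = 2*155 + 22 = 332, q_2 = 2*7 + 1 = 15.
  i=3: a_3=1, p_3 = 1*332 + 155 = 487, q_3 = 1*15 + 7 = 22.
  i=4: a_4=4, p_4 = 4*487 + 332 = 2280, q_4 = 4*22 + 15 = 103.
  i=5: a_5=4, p_5 = 4*2280 + 487 = 9607, q_5 = 4*103 + 22 = 434.
  i=6: a_6=4, p_6 = 4*9607 + 2280 = 40708, q_6 = 4*434 + 103 = 1839.
  i=7: a_7=1, p_7 = 1*40708 + 9607 = 50315, q_7 = 1*1839 + 434 = 2273.
  i=8: a_8=2, p_8 = 2*50315 + 40708 = 141338, q_8 = 2*2273 + 1839 = 6385.
  i=9: a_9=7, p_9 = 7*141338 + 50315 = 1039681, q_9 = 7*6385 + 2273 = 46968.
Check: 1039681^2 - 490*46968^2 = 1080936581761 - 1080936581760 = 1, so (x, y) = (1039681, 46968) solves the equation, and by the theorem it is the least positive solution.

(x, y) = (1039681, 46968)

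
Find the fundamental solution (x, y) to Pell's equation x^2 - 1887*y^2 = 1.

(x, y) = (8992, 207)

First expand sqrt(1887) as a continued fraction. With x_i = (sqrt(1887) + m_i)/d_i and (m_0, d_0) = (0, 1): a_0 = floor(sqrt(1887)) = 43, since 43^2 = 1849 <= 1887 < 1936 = 44^2.
Iterate m_{i+1} = d_i*a_i - m_i, d_{i+1} = (1887 - m_{i+1}^2)/d_i, a_{i+1} = floor((a_0 + m_{i+1})/d_{i+1}):
  m_1 = 1*43 - 0 = 43, d_1 = (1887 - 43^2)/1 = 38/1 = 38, a_1 = floor((43 + 43)/38) = 2.
  m_2 = 38*2 - 43 = 33, d_2 = (1887 - 33^2)/38 = 798/38 = 21, a_2 = floor((43 + 33)/21) = 3.
  m_3 = 21*3 - 33 = 30, d_3 = (1887 - 30^2)/21 = 987/21 = 47, a_3 = floor((43 + 30)/47) = 1.
  m_4 = 47*1 - 30 = 17, d_4 = (1887 - 17^2)/47 = 1598/47 = 34, a_4 = floor((43 + 17)/34) = 1.
  m_5 = 34*1 - 17 = 17, d_5 = (1887 - 17^2)/34 = 1598/34 = 47, a_5 = floor((43 + 17)/47) = 1.
  m_6 = 47*1 - 17 = 30, d_6 = (1887 - 30^2)/47 = 987/47 = 21, a_6 = floor((43 + 30)/21) = 3.
  m_7 = 21*3 - 30 = 33, d_7 = (1887 - 33^2)/21 = 798/21 = 38, a_7 = floor((43 + 33)/38) = 2.
  m_8 = 38*2 - 33 = 43, d_8 = (1887 - 43^2)/38 = 38/38 = 1, a_8 = floor((43 + 43)/1) = 86.
  m_9 = 1*86 - 43 = 43, d_9 = (1887 - 43^2)/1 = 38/1 = 38: (m_9, d_9) = (m_1, d_1) = (43, 38), so from here the quotients repeat a_1, ..., a_8; the period length is 8.
So sqrt(1887) = [43; (2, 3, 1, 1, 1, 3, 2, 86)] with period length k = 8.
k is even, so the fundamental solution of x^2 - 1887y^2 = 1 is (p_{k-1}, q_{k-1}) = (p_7, q_7); compute convergents through index 7.
Convergents (p_i = a_i*p_{i-1} + p_{i-2}, q_i = a_i*q_{i-1} + q_{i-2} with p_{-2}=0, p_{-1}=1, q_{-2}=1, q_{-1}=0):
  i=0: a_0=43, p_0 = 43*1 + 0 = 43, q_0 = 43*0 + 1 = 1.
  i=1: a_1=2, p_1 = 2*43 + 1 = 87, q_1 = 2*1 + 0 = 2.
  i=2: a_2=3, p_2 = 3*87 + 43 = 304, q_2 = 3*2 + 1 = 7.
  i=3: a_3=1, p_3 = 1*304 + 87 = 391, q_3 = 1*7 + 2 = 9.
  i=4: a_4=1, p_4 = 1*391 + 304 = 695, q_4 = 1*9 + 7 = 16.
  i=5: a_5=1, p_5 = 1*695 + 391 = 1086, q_5 = 1*16 + 9 = 25.
  i=6: a_6=3, p_6 = 3*1086 + 695 = 3953, q_6 = 3*25 + 16 = 91.
  i=7: a_7=2, p_7 = 2*3953 + 1086 = 8992, q_7 = 2*91 + 25 = 207.
Check: 8992^2 - 1887*207^2 = 80856064 - 80856063 = 1, so (x, y) = (8992, 207) solves the equation, and by the theorem it is the least positive solution.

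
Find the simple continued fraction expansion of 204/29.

[7; 29]

Run the Euclidean algorithm on 204 and 29; the successive quotients are the partial quotients a_0, a_1, ... (each step inverts the fractional part left over by the previous one):
  204 = 7*29 + 1, so a_0 = 7.
  29 = 29*1 + 0, so a_1 = 29.
The remainder reaches 0 after 2 divisions, so the expansion has 2 partial quotients, read off in order.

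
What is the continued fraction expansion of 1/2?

Run the Euclidean algorithm on 1 and 2; the successive quotients are the partial quotients a_0, a_1, ... (each step inverts the fractional part left over by the previous one):
  1 = 0*2 + 1, so a_0 = 0.
  2 = 2*1 + 0, so a_1 = 2.
The remainder reaches 0 after 2 divisions, so the expansion has 2 partial quotients, read off in order.

[0; 2]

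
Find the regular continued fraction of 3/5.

Run the Euclidean algorithm on 3 and 5; the successive quotients are the partial quotients a_0, a_1, ... (each step inverts the fractional part left over by the previous one):
  3 = 0*5 + 3, so a_0 = 0.
  5 = 1*3 + 2, so a_1 = 1.
  3 = 1*2 + 1, so a_2 = 1.
  2 = 2*1 + 0, so a_3 = 2.
The remainder reaches 0 after 4 divisions, so the expansion has 4 partial quotients, read off in order.

[0; 1, 1, 2]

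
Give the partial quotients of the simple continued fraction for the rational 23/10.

[2; 3, 3]

Run the Euclidean algorithm on 23 and 10; the successive quotients are the partial quotients a_0, a_1, ... (each step inverts the fractional part left over by the previous one):
  23 = 2*10 + 3, so a_0 = 2.
  10 = 3*3 + 1, so a_1 = 3.
  3 = 3*1 + 0, so a_2 = 3.
The remainder reaches 0 after 3 divisions, so the expansion has 3 partial quotients, read off in order.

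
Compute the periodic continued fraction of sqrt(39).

Write x_i = (sqrt(39) + m_i)/d_i with (m_0, d_0) = (0, 1). a_0 = floor(sqrt(39)) = 6, since 6^2 = 36 <= 39 < 49 = 7^2.
Iterate m_{i+1} = d_i*a_i - m_i, d_{i+1} = (39 - m_{i+1}^2)/d_i, a_{i+1} = floor((a_0 + m_{i+1})/d_{i+1}):
  m_1 = 1*6 - 0 = 6, d_1 = (39 - 6^2)/1 = 3/1 = 3, a_1 = floor((6 + 6)/3) = 4.
  m_2 = 3*4 - 6 = 6, d_2 = (39 - 6^2)/3 = 3/3 = 1, a_2 = floor((6 + 6)/1) = 12.
  m_3 = 1*12 - 6 = 6, d_3 = (39 - 6^2)/1 = 3/1 = 3: (m_3, d_3) = (m_1, d_1) = (6, 3), so from here the quotients repeat a_1, a_2; the period length is 2.
Hence the expansion of sqrt(39) is a_0 = 6 followed by the repeating block 4, 12 (period 2).

[6; (4, 12)]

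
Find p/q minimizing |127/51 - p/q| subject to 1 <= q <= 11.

Expand x = 127/51 as a continued fraction with the Euclidean algorithm:
  127 = 2*51 + 25, so a_0 = 2.
  51 = 2*25 + 1, so a_1 = 2.
  25 = 25*1 + 0, so a_2 = 25.
so x = [2; 2, 25].
Convergents (p_i = a_i*p_{i-1} + p_{i-2}, q_i = a_i*q_{i-1} + q_{i-2} with p_{-2}=0, p_{-1}=1, q_{-2}=1, q_{-1}=0), until the denominator exceeds 11:
  i=0: a_0=2, p_0 = 2*1 + 0 = 2, q_0 = 2*0 + 1 = 1.
  i=1: a_1=2, p_1 = 2*2 + 1 = 5, q_1 = 2*1 + 0 = 2.
  i=2: a_2=25, p_2 = 25*5 + 2 = 127, q_2 = 25*2 + 1 = 51.
q_2 = 51 > 11, so the last convergent with denominator <= 11 is p_1/q_1 = 5/2.
The closest fraction with denominator <= 11 is either p_1/q_1 or the intermediate fraction (k*p_1 + p_0)/(k*q_1 + q_0) with the largest k >= 1 whose denominator stays <= 11; these approach x as k grows, and every other convergent or intermediate fraction in range is farther away.
Largest k: floor((11 - q_0)/q_1) = floor((11 - 1)/2) = 5.
That gives (5*5 + 2)/(5*2 + 1) = 27/11.
Compare the errors: |x - 5/2| = |127*2 - 5*51|/(51*2) = 1/102, and |x - 27/11| = |127*11 - 27*51|/(51*11) = 20/561.
Cross-multiplying, 1*561 = 561 < 2040 = 20*102, so 1/102 is smaller: the convergent 5/2 is closer to x than 27/11.

5/2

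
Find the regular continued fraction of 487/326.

Run the Euclidean algorithm on 487 and 326; the successive quotients are the partial quotients a_0, a_1, ... (each step inverts the fractional part left over by the previous one):
  487 = 1*326 + 161, so a_0 = 1.
  326 = 2*161 + 4, so a_1 = 2.
  161 = 40*4 + 1, so a_2 = 40.
  4 = 4*1 + 0, so a_3 = 4.
The remainder reaches 0 after 4 divisions, so the expansion has 4 partial quotients, read off in order.

[1; 2, 40, 4]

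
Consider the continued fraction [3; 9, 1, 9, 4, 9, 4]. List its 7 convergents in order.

Using the convergent recurrence p_i = a_i*p_{i-1} + p_{i-2}, q_i = a_i*q_{i-1} + q_{i-2} with p_{-2}=0, p_{-1}=1, q_{-2}=1, q_{-1}=0:
  i=0: a_0=3, p_0 = 3*1 + 0 = 3, q_0 = 3*0 + 1 = 1.
  i=1: a_1=9, p_1 = 9*3 + 1 = 28, q_1 = 9*1 + 0 = 9.
  i=2: a_2=1, p_2 = 1*28 + 3 = 31, q_2 = 1*9 + 1 = 10.
  i=3: a_3=9, p_3 = 9*31 + 28 = 307, q_3 = 9*10 + 9 = 99.
  i=4: a_4=4, p_4 = 4*307 + 31 = 1259, q_4 = 4*99 + 10 = 406.
  i=5: a_5=9, p_5 = 9*1259 + 307 = 11638, q_5 = 9*406 + 99 = 3753.
  i=6: a_6=4, p_6 = 4*11638 + 1259 = 47811, q_6 = 4*3753 + 406 = 15418.

3/1, 28/9, 31/10, 307/99, 1259/406, 11638/3753, 47811/15418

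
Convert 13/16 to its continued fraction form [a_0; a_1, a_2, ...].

Run the Euclidean algorithm on 13 and 16; the successive quotients are the partial quotients a_0, a_1, ... (each step inverts the fractional part left over by the previous one):
  13 = 0*16 + 13, so a_0 = 0.
  16 = 1*13 + 3, so a_1 = 1.
  13 = 4*3 + 1, so a_2 = 4.
  3 = 3*1 + 0, so a_3 = 3.
The remainder reaches 0 after 4 divisions, so the expansion has 4 partial quotients, read off in order.

[0; 1, 4, 3]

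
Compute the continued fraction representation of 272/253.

Run the Euclidean algorithm on 272 and 253; the successive quotients are the partial quotients a_0, a_1, ... (each step inverts the fractional part left over by the previous one):
  272 = 1*253 + 19, so a_0 = 1.
  253 = 13*19 + 6, so a_1 = 13.
  19 = 3*6 + 1, so a_2 = 3.
  6 = 6*1 + 0, so a_3 = 6.
The remainder reaches 0 after 4 divisions, so the expansion has 4 partial quotients, read off in order.

[1; 13, 3, 6]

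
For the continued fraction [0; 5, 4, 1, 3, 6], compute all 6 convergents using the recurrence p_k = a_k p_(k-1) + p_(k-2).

0/1, 1/5, 4/21, 5/26, 19/99, 119/620

Using the convergent recurrence p_i = a_i*p_{i-1} + p_{i-2}, q_i = a_i*q_{i-1} + q_{i-2} with p_{-2}=0, p_{-1}=1, q_{-2}=1, q_{-1}=0:
  i=0: a_0=0, p_0 = 0*1 + 0 = 0, q_0 = 0*0 + 1 = 1.
  i=1: a_1=5, p_1 = 5*0 + 1 = 1, q_1 = 5*1 + 0 = 5.
  i=2: a_2=4, p_2 = 4*1 + 0 = 4, q_2 = 4*5 + 1 = 21.
  i=3: a_3=1, p_3 = 1*4 + 1 = 5, q_3 = 1*21 + 5 = 26.
  i=4: a_4=3, p_4 = 3*5 + 4 = 19, q_4 = 3*26 + 21 = 99.
  i=5: a_5=6, p_5 = 6*19 + 5 = 119, q_5 = 6*99 + 26 = 620.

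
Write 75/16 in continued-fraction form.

[4; 1, 2, 5]

Run the Euclidean algorithm on 75 and 16; the successive quotients are the partial quotients a_0, a_1, ... (each step inverts the fractional part left over by the previous one):
  75 = 4*16 + 11, so a_0 = 4.
  16 = 1*11 + 5, so a_1 = 1.
  11 = 2*5 + 1, so a_2 = 2.
  5 = 5*1 + 0, so a_3 = 5.
The remainder reaches 0 after 4 divisions, so the expansion has 4 partial quotients, read off in order.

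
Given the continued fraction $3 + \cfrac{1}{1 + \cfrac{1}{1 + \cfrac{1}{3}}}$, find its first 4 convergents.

Using the convergent recurrence p_i = a_i*p_{i-1} + p_{i-2}, q_i = a_i*q_{i-1} + q_{i-2} with p_{-2}=0, p_{-1}=1, q_{-2}=1, q_{-1}=0:
  i=0: a_0=3, p_0 = 3*1 + 0 = 3, q_0 = 3*0 + 1 = 1.
  i=1: a_1=1, p_1 = 1*3 + 1 = 4, q_1 = 1*1 + 0 = 1.
  i=2: a_2=1, p_2 = 1*4 + 3 = 7, q_2 = 1*1 + 1 = 2.
  i=3: a_3=3, p_3 = 3*7 + 4 = 25, q_3 = 3*2 + 1 = 7.

3/1, 4/1, 7/2, 25/7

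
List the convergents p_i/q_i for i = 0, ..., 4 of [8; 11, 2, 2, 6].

8/1, 89/11, 186/23, 461/57, 2952/365

Using the convergent recurrence p_i = a_i*p_{i-1} + p_{i-2}, q_i = a_i*q_{i-1} + q_{i-2} with p_{-2}=0, p_{-1}=1, q_{-2}=1, q_{-1}=0:
  i=0: a_0=8, p_0 = 8*1 + 0 = 8, q_0 = 8*0 + 1 = 1.
  i=1: a_1=11, p_1 = 11*8 + 1 = 89, q_1 = 11*1 + 0 = 11.
  i=2: a_2=2, p_2 = 2*89 + 8 = 186, q_2 = 2*11 + 1 = 23.
  i=3: a_3=2, p_3 = 2*186 + 89 = 461, q_3 = 2*23 + 11 = 57.
  i=4: a_4=6, p_4 = 6*461 + 186 = 2952, q_4 = 6*57 + 23 = 365.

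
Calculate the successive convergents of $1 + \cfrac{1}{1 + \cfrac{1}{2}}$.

1/1, 2/1, 5/3

Using the convergent recurrence p_i = a_i*p_{i-1} + p_{i-2}, q_i = a_i*q_{i-1} + q_{i-2} with p_{-2}=0, p_{-1}=1, q_{-2}=1, q_{-1}=0:
  i=0: a_0=1, p_0 = 1*1 + 0 = 1, q_0 = 1*0 + 1 = 1.
  i=1: a_1=1, p_1 = 1*1 + 1 = 2, q_1 = 1*1 + 0 = 1.
  i=2: a_2=2, p_2 = 2*2 + 1 = 5, q_2 = 2*1 + 1 = 3.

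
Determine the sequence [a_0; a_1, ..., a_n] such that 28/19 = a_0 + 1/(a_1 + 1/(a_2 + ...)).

[1; 2, 9]

Run the Euclidean algorithm on 28 and 19; the successive quotients are the partial quotients a_0, a_1, ... (each step inverts the fractional part left over by the previous one):
  28 = 1*19 + 9, so a_0 = 1.
  19 = 2*9 + 1, so a_1 = 2.
  9 = 9*1 + 0, so a_2 = 9.
The remainder reaches 0 after 3 divisions, so the expansion has 3 partial quotients, read off in order.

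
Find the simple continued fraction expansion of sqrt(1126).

[33; (1, 1, 3, 1, 32, 1, 3, 1, 1, 66)]

Write x_i = (sqrt(1126) + m_i)/d_i with (m_0, d_0) = (0, 1). a_0 = floor(sqrt(1126)) = 33, since 33^2 = 1089 <= 1126 < 1156 = 34^2.
Iterate m_{i+1} = d_i*a_i - m_i, d_{i+1} = (1126 - m_{i+1}^2)/d_i, a_{i+1} = floor((a_0 + m_{i+1})/d_{i+1}):
  m_1 = 1*33 - 0 = 33, d_1 = (1126 - 33^2)/1 = 37/1 = 37, a_1 = floor((33 + 33)/37) = 1.
  m_2 = 37*1 - 33 = 4, d_2 = (1126 - 4^2)/37 = 1110/37 = 30, a_2 = floor((33 + 4)/30) = 1.
  m_3 = 30*1 - 4 = 26, d_3 = (1126 - 26^2)/30 = 450/30 = 15, a_3 = floor((33 + 26)/15) = 3.
  m_4 = 15*3 - 26 = 19, d_4 = (1126 - 19^2)/15 = 765/15 = 51, a_4 = floor((33 + 19)/51) = 1.
  m_5 = 51*1 - 19 = 32, d_5 = (1126 - 32^2)/51 = 102/51 = 2, a_5 = floor((33 + 32)/2) = 32.
  m_6 = 2*32 - 32 = 32, d_6 = (1126 - 32^2)/2 = 102/2 = 51, a_6 = floor((33 + 32)/51) = 1.
  m_7 = 51*1 - 32 = 19, d_7 = (1126 - 19^2)/51 = 765/51 = 15, a_7 = floor((33 + 19)/15) = 3.
  m_8 = 15*3 - 19 = 26, d_8 = (1126 - 26^2)/15 = 450/15 = 30, a_8 = floor((33 + 26)/30) = 1.
  m_9 = 30*1 - 26 = 4, d_9 = (1126 - 4^2)/30 = 1110/30 = 37, a_9 = floor((33 + 4)/37) = 1.
  m_10 = 37*1 - 4 = 33, d_10 = (1126 - 33^2)/37 = 37/37 = 1, a_10 = floor((33 + 33)/1) = 66.
  m_11 = 1*66 - 33 = 33, d_11 = (1126 - 33^2)/1 = 37/1 = 37: (m_11, d_11) = (m_1, d_1) = (33, 37), so from here the quotients repeat a_1, ..., a_10; the period length is 10.
Hence the expansion of sqrt(1126) is a_0 = 33 followed by the repeating block 1, 1, 3, 1, 32, 1, 3, 1, 1, 66 (period 10).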